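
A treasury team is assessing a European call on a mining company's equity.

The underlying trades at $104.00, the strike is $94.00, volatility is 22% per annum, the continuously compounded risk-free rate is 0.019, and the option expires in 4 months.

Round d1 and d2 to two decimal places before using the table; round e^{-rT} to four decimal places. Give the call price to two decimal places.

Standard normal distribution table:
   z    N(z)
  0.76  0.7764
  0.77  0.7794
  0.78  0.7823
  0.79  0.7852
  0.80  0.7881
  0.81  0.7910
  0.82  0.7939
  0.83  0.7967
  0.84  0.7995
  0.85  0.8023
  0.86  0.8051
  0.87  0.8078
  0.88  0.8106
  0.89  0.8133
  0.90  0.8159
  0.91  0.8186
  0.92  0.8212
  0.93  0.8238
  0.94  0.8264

σ√T = 0.22 × 0.5774 = 0.1270
d₁ = [ln(104/94) + (0.019 + 0.22²/2)·0.3333] / 0.1270 = [0.1011 + 0.0144] / 0.1270 = 0.9093 ⇒ 0.91
d₂ = d₁ − σ√T = 0.9093 − 0.1270 = 0.7823 ⇒ 0.78
e^(−rT) = e^(−0.019·0.3333) = 0.9937
N(d₁) = N(0.91) = 0.8186;  N(d₂) = N(0.78) = 0.7823
C = 104·0.8186 − 94·0.9937·0.7823 = 85.1344 − 73.0729 = 12.0615

$12.06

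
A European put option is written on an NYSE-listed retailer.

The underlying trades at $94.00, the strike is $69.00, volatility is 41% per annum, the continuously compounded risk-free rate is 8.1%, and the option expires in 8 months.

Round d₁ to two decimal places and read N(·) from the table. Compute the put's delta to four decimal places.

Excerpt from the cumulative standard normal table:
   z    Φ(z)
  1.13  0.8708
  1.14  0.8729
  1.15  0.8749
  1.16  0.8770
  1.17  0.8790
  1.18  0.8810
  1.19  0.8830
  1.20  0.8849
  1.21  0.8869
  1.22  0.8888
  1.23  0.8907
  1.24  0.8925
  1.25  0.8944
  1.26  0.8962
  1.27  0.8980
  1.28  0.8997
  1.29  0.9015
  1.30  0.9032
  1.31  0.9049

-0.1056

σ√T = 0.41·√0.6667 = 0.3348
d₁ = [ln(94/69) + (0.081 + 0.41²/2)·0.6667] / 0.3348 = [0.3092 + 0.1100] / 0.3348 = 1.2523 ⇒ 1.25
N(d₁) = N(1.25) = 0.8944
Δ_put = N(d₁) − 1 = 0.8944 − 1 = -0.1056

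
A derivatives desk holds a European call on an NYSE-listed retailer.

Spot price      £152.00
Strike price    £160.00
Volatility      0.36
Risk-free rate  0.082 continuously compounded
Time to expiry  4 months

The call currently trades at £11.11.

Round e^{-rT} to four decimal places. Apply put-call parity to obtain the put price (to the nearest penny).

exp(−rT) = exp(−0.082·0.3333) = 0.9730
Put-call parity: C − P = S − K·e^(−rT) = 152 − 160·0.9730 = 152 − 155.6800 = -3.6800
P = C − (C − P) = 11.11 − (-3.6800) = 14.7900

£14.79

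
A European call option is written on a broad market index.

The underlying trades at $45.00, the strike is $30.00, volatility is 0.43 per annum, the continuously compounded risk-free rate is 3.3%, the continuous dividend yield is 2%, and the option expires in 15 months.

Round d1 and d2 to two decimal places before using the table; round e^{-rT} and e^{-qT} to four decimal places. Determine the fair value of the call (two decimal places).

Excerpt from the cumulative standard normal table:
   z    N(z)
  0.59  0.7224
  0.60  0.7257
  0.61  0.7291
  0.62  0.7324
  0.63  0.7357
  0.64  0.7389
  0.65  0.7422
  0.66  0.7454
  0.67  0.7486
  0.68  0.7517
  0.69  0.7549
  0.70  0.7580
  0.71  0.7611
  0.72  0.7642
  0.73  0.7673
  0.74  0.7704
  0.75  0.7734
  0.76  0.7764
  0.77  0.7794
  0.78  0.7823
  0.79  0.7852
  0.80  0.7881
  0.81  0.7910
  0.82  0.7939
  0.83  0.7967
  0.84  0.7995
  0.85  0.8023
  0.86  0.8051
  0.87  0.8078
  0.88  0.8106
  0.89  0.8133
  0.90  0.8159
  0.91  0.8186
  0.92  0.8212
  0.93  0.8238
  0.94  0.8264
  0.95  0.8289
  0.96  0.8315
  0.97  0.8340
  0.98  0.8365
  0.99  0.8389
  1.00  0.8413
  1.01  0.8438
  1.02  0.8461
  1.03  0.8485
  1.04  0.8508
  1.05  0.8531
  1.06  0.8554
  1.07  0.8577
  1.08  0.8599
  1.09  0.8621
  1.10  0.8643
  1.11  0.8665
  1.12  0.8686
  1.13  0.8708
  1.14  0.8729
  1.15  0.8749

$16.85

σ√T = 0.43 × 1.1180 = 0.4808
ln(S/K) + (r − q + σ²/2)T = ln(45/30) + (0.033 − 0.02 + 0.43²/2)·1.25 = 0.4055 + 0.1318 = 0.5373
d₁ = 0.5373 / 0.4808 = 1.1176 → 1.12
d₂ = d₁ − σ√T = 1.1176 − 0.4808 = 0.6368 → 0.64
e^(−qT) = e^(−0.02·1.25) = 0.9753;  e^(−rT) = e^(−0.033·1.25) = 0.9596
N(d₁) = N(1.12) = 0.8686;  N(d₂) = N(0.64) = 0.7389
C = 45·0.9753·0.8686 − 30·0.9596·0.7389 = 38.1216 − 21.2715 = 16.8501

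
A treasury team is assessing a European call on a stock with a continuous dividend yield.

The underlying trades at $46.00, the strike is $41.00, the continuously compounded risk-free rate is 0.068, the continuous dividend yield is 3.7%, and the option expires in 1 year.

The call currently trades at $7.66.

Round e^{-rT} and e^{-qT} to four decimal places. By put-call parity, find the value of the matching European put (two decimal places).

exp(−qT) = exp(−0.037·1) = 0.9637;  exp(−rT) = exp(−0.068·1) = 0.9343
Put-call parity: C − P = S·e^(−qT) − K·e^(−rT) = 46·0.9637 − 41·0.9343 = 44.3302 − 38.3063 = 6.0239
P = C − (C − P) = 7.66 − (6.0239) = 1.6361

$1.64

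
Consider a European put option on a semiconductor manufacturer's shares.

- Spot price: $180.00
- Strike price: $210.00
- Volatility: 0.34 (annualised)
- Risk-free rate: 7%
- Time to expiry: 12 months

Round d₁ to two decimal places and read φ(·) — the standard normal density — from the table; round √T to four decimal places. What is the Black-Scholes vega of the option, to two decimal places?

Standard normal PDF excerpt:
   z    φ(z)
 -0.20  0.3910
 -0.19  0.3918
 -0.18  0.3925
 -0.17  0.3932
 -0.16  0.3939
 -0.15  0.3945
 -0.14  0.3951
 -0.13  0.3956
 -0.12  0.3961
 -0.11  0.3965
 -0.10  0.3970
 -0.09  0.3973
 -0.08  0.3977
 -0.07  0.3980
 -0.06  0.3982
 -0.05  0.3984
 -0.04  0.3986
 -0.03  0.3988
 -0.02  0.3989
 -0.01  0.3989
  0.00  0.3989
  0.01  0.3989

71.59

T = 1;  σ√T = 0.3400
d₁ = [ln(180/210) + (0.07 + 0.34²/2)·1] / 0.3400 = [-0.1542 + 0.1278] / 0.3400 = -0.0775 ≈ -0.08
√T = √1 = 1.0000
φ(d₁) = φ(-0.08) = 0.3977
vega = S·φ(d₁)·√T = 180·0.3977·1.0000 = 71.5860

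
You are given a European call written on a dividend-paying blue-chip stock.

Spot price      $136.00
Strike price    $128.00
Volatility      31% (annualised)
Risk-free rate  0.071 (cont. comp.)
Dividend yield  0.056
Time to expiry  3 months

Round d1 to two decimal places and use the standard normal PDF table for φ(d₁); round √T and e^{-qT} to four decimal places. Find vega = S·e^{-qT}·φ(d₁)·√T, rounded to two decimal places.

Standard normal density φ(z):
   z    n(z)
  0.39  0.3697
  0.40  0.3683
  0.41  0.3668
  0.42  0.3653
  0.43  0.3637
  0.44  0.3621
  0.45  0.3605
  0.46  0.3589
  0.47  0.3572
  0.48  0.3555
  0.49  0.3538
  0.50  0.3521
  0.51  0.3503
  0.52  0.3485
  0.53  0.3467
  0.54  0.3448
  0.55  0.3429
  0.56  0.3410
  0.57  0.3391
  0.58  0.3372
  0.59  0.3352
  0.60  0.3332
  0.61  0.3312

23.72

T = 0.25;  σ√T = 0.1550
ln(S/K) + (r − q + σ²/2)T = ln(136/128) + (0.071 − 0.056 + 0.31²/2)·0.25 = 0.0606 + 0.0158 = 0.0764
d₁ = 0.0764 / 0.1550 = 0.4928 ≈ 0.49
√T = √0.25 = 0.5000
φ(d₁) = φ(0.49) = 0.3538
e^(−qT) = e^(−0.056·0.25) = 0.9861
vega = S·e^(−qT)·φ(d₁)·√T = 136·0.9861·0.3538·0.5000 = 23.7240
(Call and put vega coincide under Black-Scholes.)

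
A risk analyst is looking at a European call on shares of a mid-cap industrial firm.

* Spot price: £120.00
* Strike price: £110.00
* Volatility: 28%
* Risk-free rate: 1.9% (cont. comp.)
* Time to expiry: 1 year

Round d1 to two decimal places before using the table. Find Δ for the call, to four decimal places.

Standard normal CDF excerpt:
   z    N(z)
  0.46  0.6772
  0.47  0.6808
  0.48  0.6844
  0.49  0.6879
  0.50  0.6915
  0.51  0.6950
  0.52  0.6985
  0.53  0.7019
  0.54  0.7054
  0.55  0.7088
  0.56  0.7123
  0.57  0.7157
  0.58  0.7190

0.6985

σ√T = 0.28·√1 = 0.2800
d₁ = [ln(120/110) + (0.019 + 0.28²/2)·1] / 0.2800 = [0.0870 + 0.0582] / 0.2800 = 0.5186 ⇒ 0.52
N(d₁) = N(0.52) = 0.6985
Δ_call = N(d₁) = 0.6985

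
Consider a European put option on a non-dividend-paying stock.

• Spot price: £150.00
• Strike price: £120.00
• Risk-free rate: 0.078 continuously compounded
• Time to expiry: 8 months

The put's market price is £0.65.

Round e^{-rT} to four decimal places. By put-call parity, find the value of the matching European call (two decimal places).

e^(−rT) = e^(−0.078·0.6667) = 0.9493
Put-call parity: C − P = S − K·e^(−rT) = 150 − 120·0.9493 = 150 − 113.9160 = 36.0840
C = P + (C − P) = 0.65 + (36.0840) = 36.7340

£36.73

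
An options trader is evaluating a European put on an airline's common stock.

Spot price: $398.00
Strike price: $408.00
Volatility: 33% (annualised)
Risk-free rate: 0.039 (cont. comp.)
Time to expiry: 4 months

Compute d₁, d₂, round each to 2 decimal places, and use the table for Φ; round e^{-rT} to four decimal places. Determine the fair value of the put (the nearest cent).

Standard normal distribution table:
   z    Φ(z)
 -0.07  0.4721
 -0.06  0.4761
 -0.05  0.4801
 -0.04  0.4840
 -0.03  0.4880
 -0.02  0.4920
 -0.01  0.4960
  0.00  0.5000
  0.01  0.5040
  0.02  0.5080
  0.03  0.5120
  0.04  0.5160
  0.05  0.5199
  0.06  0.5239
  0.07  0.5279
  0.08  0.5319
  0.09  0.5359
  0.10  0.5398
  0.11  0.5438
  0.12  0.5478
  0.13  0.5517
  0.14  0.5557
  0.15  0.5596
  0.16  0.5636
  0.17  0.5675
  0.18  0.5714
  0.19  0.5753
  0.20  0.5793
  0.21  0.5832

σ√T = 0.33·√0.3333 = 0.1905
d₁ = [ln(398/408) + (0.039 + 0.33²/2)·0.3333] / 0.1905 = [-0.0248 + 0.0312] / 0.1905 = 0.0332 ⇒ 0.03
d₂ = d₁ − σ√T = 0.0332 − 0.1905 = -0.1573 ⇒ -0.16
exp(−rT) = exp(−0.039·0.3333) = 0.9871
N(−d₂) = N(0.16) = 0.5636;  N(−d₁) = N(-0.03) = 0.4880
P = 408·0.9871·0.5636 − 398·0.4880 = 226.9825 − 194.2240 = 32.7585

$32.76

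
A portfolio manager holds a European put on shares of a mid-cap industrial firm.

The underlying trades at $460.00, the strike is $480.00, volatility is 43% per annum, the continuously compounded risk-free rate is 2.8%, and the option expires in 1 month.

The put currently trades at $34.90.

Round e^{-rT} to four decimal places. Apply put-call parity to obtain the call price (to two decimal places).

$16.00

exp(−rT) = exp(−0.028·0.08333) = 0.9977
Put-call parity: C − P = S − K·e^(−rT) = 460 − 480·0.9977 = 460 − 478.8960 = -18.8960
C = P + (C − P) = 34.90 + (-18.8960) = 16.0040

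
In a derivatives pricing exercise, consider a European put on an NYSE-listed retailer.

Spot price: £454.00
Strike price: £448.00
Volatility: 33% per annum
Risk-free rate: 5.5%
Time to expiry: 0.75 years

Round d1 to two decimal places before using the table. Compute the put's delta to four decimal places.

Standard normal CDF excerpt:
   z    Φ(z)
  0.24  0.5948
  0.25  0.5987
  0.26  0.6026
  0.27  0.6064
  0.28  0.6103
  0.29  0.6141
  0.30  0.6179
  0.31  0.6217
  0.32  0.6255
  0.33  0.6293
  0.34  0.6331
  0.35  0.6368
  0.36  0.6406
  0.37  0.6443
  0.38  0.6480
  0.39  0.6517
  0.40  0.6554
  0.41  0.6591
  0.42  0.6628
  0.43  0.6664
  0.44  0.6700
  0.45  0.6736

-0.3707

σ√T = 0.33·√0.75 = 0.2858
d₁ = [ln(454/448) + (0.055 + 0.33²/2)·0.75] / 0.2858 = [0.0133 + 0.0821] / 0.2858 = 0.3338 ≈ 0.33
N(d₁) = N(0.33) = 0.6293
Δ_put = N(d₁) − 1 = 0.6293 − 1 = -0.3707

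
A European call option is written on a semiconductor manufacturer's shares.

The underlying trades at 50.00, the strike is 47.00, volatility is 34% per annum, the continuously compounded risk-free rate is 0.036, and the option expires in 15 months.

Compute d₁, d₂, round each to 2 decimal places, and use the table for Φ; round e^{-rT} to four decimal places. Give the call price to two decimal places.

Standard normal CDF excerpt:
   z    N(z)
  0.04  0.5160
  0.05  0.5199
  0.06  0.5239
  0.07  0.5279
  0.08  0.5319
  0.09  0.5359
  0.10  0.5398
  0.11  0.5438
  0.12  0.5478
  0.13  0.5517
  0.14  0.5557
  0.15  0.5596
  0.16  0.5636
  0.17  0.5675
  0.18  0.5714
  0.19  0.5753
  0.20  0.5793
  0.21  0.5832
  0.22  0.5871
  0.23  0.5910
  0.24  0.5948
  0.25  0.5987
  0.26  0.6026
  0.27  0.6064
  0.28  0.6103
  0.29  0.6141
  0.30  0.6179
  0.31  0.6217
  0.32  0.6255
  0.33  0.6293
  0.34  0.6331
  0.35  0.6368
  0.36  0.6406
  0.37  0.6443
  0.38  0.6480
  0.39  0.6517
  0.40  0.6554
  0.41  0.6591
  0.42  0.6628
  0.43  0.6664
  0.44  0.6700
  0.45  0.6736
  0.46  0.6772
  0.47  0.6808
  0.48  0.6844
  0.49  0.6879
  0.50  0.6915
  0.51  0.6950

9.96

σ√T = 0.34 × 1.1180 = 0.3801
d₁ = [ln(50/47) + (0.036 + 0.34²/2)·1.25] / 0.3801 = [0.0619 + 0.1173] / 0.3801 = 0.4712 ⇒ 0.47
d₂ = d₁ − σ√T = 0.4712 − 0.3801 = 0.0911 ⇒ 0.09
exp(−rT) = exp(−0.036·1.25) = 0.9560
C = 50·N(0.47) − 47·0.9560·N(0.09) = 50·0.6808 − 47·0.9560·0.5359 = 34.0400 − 24.0791 = 9.9609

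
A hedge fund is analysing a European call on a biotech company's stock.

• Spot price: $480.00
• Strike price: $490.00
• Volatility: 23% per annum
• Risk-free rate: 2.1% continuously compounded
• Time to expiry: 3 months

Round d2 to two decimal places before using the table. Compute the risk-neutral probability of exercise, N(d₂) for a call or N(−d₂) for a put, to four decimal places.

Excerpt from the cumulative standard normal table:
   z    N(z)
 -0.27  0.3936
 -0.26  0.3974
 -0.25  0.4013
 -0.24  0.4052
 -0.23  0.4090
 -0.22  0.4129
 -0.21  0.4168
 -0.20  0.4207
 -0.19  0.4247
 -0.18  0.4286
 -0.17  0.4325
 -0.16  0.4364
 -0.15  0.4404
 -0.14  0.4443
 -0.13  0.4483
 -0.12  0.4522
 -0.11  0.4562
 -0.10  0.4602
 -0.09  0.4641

σ√T = 0.23 × 0.5000 = 0.1150
d₁ = [ln(480/490) + (0.021 + 0.23²/2)·0.25] / 0.1150 = [-0.0206 + 0.0119] / 0.1150 = -0.0761 ⇒ -0.08
d₂ = d₁ − σ√T = -0.0761 − 0.1150 = -0.1911 ⇒ -0.19
Pr(exercise) under Q = N(d₂) = 0.4247

0.4247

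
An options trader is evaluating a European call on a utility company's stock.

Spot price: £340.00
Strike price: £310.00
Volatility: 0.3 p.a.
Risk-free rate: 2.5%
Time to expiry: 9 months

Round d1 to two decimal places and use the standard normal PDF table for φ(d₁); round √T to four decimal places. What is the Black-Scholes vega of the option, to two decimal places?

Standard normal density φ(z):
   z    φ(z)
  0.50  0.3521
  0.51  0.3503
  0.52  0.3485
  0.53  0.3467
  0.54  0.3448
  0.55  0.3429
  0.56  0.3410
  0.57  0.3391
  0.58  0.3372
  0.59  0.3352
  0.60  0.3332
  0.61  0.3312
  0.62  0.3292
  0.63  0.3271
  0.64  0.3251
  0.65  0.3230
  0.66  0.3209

T = 0.75;  σ√T = 0.2598
d₁ = [ln(340/310) + (0.025 + ½·0.3²)·0.75] / (σ√T) = (0.0924 + 0.0525) / 0.2598 = 0.5576 → 0.56
√T = √0.75 = 0.8660
φ(d₁) = φ(0.56) = 0.3410
vega = S·φ(d₁)·√T = 340·0.3410·0.8660 = 100.4040

100.40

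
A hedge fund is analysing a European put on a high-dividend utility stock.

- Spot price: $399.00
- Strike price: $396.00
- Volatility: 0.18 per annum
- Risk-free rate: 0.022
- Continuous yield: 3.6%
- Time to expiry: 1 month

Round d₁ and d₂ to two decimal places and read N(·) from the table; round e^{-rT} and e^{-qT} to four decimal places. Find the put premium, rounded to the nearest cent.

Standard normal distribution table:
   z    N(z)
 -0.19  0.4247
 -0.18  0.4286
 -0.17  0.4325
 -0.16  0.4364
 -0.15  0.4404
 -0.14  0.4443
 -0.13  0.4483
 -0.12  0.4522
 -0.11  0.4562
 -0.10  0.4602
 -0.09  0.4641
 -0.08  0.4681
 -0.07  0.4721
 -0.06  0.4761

$6.72

T = 0.08333;  σ√T = 0.0520
d₁ = [ln(399/396) + (0.022 − 0.036 + 0.18²/2)·0.08333] / 0.0520 = [0.0075 + 0.0002] / 0.0520 = 0.1488 → 0.15
d₂ = d₁ − σ√T = 0.1488 − 0.0520 = 0.0968 → 0.10
exp(−qT) = exp(−0.036·0.08333) = 0.9970;  exp(−rT) = exp(−0.022·0.08333) = 0.9982
P = 396·0.9982·N(-0.10) − 399·0.9970·N(-0.15) = 396·0.9982·0.4602 − 399·0.9970·0.4404 = 181.9112 − 175.1924 = 6.7187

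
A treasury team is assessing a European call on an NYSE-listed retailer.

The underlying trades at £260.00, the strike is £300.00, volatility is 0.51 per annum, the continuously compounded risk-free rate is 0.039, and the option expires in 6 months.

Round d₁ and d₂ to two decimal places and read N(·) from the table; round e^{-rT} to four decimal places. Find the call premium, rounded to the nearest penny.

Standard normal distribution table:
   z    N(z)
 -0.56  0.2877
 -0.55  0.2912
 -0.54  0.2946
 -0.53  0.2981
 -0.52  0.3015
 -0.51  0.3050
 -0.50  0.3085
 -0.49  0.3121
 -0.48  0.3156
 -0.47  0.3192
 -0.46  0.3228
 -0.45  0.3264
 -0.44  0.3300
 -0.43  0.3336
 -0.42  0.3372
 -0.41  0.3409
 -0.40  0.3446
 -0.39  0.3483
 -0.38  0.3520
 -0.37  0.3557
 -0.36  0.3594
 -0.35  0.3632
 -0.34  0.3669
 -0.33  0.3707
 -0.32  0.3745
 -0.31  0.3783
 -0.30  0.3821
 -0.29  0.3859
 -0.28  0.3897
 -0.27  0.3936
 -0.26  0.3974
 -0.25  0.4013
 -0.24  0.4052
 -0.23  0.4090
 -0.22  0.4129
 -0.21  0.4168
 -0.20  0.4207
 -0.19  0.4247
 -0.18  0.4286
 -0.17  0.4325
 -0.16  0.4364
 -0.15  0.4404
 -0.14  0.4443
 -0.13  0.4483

£24.76

T = 0.5;  σ√T = 0.3606
ln(S/K) + (r + σ²/2)T = ln(260/300) + (0.039 + 0.51²/2)·0.5 = -0.1431 + 0.0845 = -0.0586
d₁ = -0.0586 / 0.3606 = -0.1624 which rounds to -0.16
d₂ = d₁ − σ√T = -0.1624 − 0.3606 = -0.5231 which rounds to -0.52
e^(−rT) = e^(−0.039·0.5) = 0.9807
N(d₁) = N(-0.16) = 0.4364;  N(d₂) = N(-0.52) = 0.3015
C = 260·0.4364 − 300·0.9807·0.3015 = 113.4640 − 88.7043 = 24.7597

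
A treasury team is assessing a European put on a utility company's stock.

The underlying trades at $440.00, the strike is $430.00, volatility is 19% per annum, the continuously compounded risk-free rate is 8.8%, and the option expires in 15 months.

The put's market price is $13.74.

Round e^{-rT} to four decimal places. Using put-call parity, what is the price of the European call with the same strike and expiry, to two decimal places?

e^(−rT) = e^(−0.088·1.25) = 0.8958
Put-call parity: C − P = S − K·e^(−rT) = 440 − 430·0.8958 = 440 − 385.1940 = 54.8060
C = P + (C − P) = 13.74 + (54.8060) = 68.5460

$68.55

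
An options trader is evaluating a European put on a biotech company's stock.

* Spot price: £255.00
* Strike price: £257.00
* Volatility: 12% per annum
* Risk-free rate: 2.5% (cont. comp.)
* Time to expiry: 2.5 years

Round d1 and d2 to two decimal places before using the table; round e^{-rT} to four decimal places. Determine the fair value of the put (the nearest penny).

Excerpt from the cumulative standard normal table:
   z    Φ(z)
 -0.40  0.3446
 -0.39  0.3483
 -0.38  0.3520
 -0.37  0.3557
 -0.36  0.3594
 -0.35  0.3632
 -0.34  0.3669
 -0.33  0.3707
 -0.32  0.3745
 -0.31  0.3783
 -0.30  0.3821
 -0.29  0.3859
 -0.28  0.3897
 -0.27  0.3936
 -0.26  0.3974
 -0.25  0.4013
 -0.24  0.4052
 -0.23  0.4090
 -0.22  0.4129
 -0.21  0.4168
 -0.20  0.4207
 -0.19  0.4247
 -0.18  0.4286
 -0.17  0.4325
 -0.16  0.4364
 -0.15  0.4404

σ√T = 0.12 × 1.5811 = 0.1897
d₁ = [ln(255/257) + (0.025 + 0.12²/2)·2.5] / 0.1897 = [-0.0078 + 0.0805] / 0.1897 = 0.3831 ≈ 0.38
d₂ = d₁ − σ√T = 0.3831 − 0.1897 = 0.1934 ≈ 0.19
e^(−rT) = e^(−0.025·2.5) = 0.9394
P = 257·0.9394·N(-0.19) − 255·N(-0.38) = 257·0.9394·0.4247 − 255·0.3520 = 102.5335 − 89.7600 = 12.7735

£12.77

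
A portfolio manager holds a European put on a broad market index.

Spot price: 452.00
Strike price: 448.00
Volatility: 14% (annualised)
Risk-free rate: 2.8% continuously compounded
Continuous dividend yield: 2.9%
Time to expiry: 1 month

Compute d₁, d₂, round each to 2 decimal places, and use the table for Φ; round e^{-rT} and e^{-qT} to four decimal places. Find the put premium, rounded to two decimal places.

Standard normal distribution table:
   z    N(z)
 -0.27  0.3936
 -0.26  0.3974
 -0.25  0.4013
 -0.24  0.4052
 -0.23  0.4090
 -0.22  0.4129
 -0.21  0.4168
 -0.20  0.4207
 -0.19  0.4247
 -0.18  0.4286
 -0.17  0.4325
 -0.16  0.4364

σ√T = 0.14·√0.08333 = 0.0404
d₁ = [ln(452/448) + (0.028 − 0.029 + 0.14²/2)·0.08333] / 0.0404 = [0.0089 + 0.0007] / 0.0404 = 0.2381 which rounds to 0.24
d₂ = d₁ − σ√T = 0.2381 − 0.0404 = 0.1977 which rounds to 0.20
e^(−qT) = e^(−0.029·0.08333) = 0.9976;  e^(−rT) = e^(−0.028·0.08333) = 0.9977
P = 448·0.9977·N(-0.20) − 452·0.9976·N(-0.24) = 448·0.9977·0.4207 − 452·0.9976·0.4052 = 188.0401 − 182.7108 = 5.3293

5.33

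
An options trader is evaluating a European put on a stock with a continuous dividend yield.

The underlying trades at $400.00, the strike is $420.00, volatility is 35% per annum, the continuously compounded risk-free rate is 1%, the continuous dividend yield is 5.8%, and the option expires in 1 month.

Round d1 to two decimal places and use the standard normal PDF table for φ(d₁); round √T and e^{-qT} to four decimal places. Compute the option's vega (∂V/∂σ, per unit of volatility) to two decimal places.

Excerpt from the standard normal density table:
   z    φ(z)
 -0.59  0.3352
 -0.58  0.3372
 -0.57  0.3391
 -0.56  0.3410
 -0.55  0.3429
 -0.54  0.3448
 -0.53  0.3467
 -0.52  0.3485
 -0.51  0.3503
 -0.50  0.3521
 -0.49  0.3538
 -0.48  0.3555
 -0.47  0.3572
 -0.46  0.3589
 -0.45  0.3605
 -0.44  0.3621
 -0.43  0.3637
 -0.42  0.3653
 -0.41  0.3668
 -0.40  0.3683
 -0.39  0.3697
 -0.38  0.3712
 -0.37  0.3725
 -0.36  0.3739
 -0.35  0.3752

σ√T = 0.35 × 0.2887 = 0.1010
ln(S/K) + (r − q + σ²/2)T = ln(400/420) + (0.01 − 0.058 + 0.35²/2)·0.08333 = -0.0488 + 0.0011 = -0.0477
d₁ = -0.0477 / 0.1010 = -0.4720 which rounds to -0.47
√T = √0.08333 = 0.2887
φ(d₁) = φ(-0.47) = 0.3572
e^(−qT) = e^(−0.058·0.08333) = 0.9952
vega = S·e^(−qT)·φ(d₁)·√T = 400·0.9952·0.3572·0.2887 = 41.0515

41.05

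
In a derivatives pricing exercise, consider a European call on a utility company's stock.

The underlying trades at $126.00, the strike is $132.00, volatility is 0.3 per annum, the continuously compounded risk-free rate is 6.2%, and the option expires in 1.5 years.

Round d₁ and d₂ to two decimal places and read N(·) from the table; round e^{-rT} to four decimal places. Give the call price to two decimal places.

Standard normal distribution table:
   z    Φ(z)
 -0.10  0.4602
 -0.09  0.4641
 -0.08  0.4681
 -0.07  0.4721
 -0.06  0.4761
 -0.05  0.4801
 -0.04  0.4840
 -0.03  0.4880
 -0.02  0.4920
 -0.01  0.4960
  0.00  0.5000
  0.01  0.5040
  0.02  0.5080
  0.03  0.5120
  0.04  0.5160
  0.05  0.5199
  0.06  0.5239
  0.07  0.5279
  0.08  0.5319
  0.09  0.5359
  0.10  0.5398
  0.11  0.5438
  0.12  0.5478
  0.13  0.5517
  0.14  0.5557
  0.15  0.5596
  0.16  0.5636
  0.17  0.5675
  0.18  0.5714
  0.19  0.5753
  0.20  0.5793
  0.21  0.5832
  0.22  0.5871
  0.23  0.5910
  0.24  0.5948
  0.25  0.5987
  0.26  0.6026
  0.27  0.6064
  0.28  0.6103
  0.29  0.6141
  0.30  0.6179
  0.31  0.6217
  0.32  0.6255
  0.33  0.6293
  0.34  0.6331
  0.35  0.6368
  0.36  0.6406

$21.07

σ√T = 0.3·√1.5 = 0.3674
ln(S/K) + (r + σ²/2)T = ln(126/132) + (0.062 + 0.3²/2)·1.5 = -0.0465 + 0.1605 = 0.1140
d₁ = 0.1140 / 0.3674 = 0.3102 ⇒ 0.31
d₂ = d₁ − σ√T = 0.3102 − 0.3674 = -0.0572 ⇒ -0.06
e^(−rT) = e^(−0.062·1.5) = 0.9112
C = 126·N(0.31) − 132·0.9112·N(-0.06) = 126·0.6217 − 132·0.9112·0.4761 = 78.3342 − 57.2645 = 21.0697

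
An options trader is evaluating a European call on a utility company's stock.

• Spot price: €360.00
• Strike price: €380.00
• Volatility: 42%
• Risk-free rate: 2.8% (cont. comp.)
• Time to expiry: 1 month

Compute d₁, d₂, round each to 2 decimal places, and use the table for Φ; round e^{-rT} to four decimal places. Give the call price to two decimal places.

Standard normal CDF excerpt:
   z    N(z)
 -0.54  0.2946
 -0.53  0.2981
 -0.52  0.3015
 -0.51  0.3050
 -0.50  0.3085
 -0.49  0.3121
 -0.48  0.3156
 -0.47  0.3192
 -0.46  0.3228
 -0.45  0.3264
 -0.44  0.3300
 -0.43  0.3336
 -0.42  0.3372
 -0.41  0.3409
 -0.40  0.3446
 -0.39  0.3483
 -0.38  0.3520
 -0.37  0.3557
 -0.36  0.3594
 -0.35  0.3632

σ√T = 0.42 × 0.2887 = 0.1212
ln(S/K) + (r + σ²/2)T = ln(360/380) + (0.028 + 0.42²/2)·0.08333 = -0.0541 + 0.0097 = -0.0444
d₁ = -0.0444 / 0.1212 = -0.3661 ⇒ -0.37
d₂ = d₁ − σ√T = -0.3661 − 0.1212 = -0.4873 ⇒ -0.49
exp(−rT) = exp(−0.028·0.08333) = 0.9977
N(d₁) = N(-0.37) = 0.3557;  N(d₂) = N(-0.49) = 0.3121
C = 360·0.3557 − 380·0.9977·0.3121 = 128.0520 − 118.3252 = 9.7268

€9.73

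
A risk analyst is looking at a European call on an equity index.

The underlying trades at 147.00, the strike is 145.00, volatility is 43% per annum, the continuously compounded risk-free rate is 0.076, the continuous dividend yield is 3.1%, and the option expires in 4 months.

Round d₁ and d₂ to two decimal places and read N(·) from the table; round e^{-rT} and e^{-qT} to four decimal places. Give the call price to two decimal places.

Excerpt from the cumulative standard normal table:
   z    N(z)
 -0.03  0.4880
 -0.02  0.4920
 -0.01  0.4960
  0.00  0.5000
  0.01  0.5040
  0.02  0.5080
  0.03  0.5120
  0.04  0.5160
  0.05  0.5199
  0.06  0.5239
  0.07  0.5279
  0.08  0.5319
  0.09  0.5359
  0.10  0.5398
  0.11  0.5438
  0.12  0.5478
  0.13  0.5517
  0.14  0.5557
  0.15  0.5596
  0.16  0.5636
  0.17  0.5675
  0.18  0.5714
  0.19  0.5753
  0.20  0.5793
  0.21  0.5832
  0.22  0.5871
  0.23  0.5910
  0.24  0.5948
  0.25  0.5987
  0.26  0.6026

T = 0.3333;  σ√T = 0.2483
d₁ = [ln(147/145) + (0.076 − 0.031 + 0.43²/2)·0.3333] / 0.2483 = [0.0137 + 0.0458] / 0.2483 = 0.2397 which rounds to 0.24
d₂ = d₁ − σ√T = 0.2397 − 0.2483 = -0.0085 which rounds to -0.01
exp(−qT) = exp(−0.031·0.3333) = 0.9897;  exp(−rT) = exp(−0.076·0.3333) = 0.9750
C = 147·0.9897·N(0.24) − 145·0.9750·N(-0.01) = 147·0.9897·0.5948 − 145·0.9750·0.4960 = 86.5350 − 70.1220 = 16.4130

16.41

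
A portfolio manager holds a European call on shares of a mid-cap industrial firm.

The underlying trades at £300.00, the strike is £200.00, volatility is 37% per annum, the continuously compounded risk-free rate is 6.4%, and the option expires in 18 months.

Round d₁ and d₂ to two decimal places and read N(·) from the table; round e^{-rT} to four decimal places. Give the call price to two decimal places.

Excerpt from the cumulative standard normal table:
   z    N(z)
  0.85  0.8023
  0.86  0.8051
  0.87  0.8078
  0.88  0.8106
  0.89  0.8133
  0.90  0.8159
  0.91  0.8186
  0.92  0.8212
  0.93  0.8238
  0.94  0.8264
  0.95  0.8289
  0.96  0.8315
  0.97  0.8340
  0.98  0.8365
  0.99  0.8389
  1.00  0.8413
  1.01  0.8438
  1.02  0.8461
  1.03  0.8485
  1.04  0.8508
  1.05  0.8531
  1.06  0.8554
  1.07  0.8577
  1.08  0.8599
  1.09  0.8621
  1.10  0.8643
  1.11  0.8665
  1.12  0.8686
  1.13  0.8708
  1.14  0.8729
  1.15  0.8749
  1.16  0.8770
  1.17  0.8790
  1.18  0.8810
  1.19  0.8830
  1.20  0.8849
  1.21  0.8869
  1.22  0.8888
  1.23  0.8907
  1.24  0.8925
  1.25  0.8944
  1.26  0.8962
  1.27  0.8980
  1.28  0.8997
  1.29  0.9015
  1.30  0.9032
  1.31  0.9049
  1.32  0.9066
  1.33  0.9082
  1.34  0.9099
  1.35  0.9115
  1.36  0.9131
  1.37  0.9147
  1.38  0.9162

T = 1.5;  σ√T = 0.4532
d₁ = [ln(300/200) + (0.064 + ½·0.37²)·1.5] / (σ√T) = (0.4055 + 0.1987) / 0.4532 = 1.3332 which rounds to 1.33
d₂ = 1.3332 − 0.4532 = 0.8800 which rounds to 0.88
exp(−rT) = exp(−0.064·1.5) = 0.9085
N(d₁) = N(1.33) = 0.9082;  N(d₂) = N(0.88) = 0.8106
C = 300·0.9082 − 200·0.9085·0.8106 = 272.4600 − 147.2860 = 125.1740

£125.17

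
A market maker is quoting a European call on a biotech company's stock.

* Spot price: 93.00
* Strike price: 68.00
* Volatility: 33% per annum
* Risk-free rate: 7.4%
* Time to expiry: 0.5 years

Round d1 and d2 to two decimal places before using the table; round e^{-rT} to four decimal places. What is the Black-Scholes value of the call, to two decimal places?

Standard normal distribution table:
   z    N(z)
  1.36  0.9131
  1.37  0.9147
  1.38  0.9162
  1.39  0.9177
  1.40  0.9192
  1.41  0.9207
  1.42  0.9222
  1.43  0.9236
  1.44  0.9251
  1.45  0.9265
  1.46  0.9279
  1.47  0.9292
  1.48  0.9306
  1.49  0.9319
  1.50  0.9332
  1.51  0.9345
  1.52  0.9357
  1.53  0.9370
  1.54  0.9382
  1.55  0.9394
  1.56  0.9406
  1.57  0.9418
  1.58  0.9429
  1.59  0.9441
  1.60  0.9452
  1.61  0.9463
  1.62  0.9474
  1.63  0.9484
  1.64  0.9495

σ√T = 0.33 × 0.7071 = 0.2333
d₁ = [ln(93/68) + (0.074 + 0.33²/2)·0.5] / 0.2333 = [0.3131 + 0.0642] / 0.2333 = 1.6170 which rounds to 1.62
d₂ = d₁ − σ√T = 1.6170 − 0.2333 = 1.3836 which rounds to 1.38
exp(−rT) = exp(−0.074·0.5) = 0.9637
N(d₁) = N(1.62) = 0.9474;  N(d₂) = N(1.38) = 0.9162
C = 93·0.9474 − 68·0.9637·0.9162 = 88.1082 − 60.0401 = 28.0681

28.07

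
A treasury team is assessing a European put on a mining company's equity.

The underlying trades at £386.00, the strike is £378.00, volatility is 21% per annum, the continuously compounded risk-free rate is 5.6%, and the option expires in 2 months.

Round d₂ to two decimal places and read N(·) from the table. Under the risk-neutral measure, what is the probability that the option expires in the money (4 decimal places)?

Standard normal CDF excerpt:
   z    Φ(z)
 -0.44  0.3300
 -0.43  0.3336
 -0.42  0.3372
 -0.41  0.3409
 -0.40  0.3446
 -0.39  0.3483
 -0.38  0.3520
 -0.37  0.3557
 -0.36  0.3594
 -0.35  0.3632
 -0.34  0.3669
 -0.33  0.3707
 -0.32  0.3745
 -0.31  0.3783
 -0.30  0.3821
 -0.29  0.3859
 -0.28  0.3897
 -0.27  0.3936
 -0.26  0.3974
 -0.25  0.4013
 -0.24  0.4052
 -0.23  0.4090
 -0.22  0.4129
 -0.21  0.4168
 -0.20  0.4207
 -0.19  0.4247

σ√T = 0.21 × 0.4082 = 0.0857
ln(S/K) + (r + σ²/2)T = ln(386/378) + (0.056 + 0.21²/2)·0.1667 = 0.0209 + 0.0130 = 0.0340
d₁ = 0.0340 / 0.0857 = 0.3960 ≈ 0.40
d₂ = d₁ − σ√T = 0.3960 − 0.0857 = 0.3103 ≈ 0.31
Pr(exercise) under Q = N(−d₂) = N(-0.31) = 0.3783

0.3783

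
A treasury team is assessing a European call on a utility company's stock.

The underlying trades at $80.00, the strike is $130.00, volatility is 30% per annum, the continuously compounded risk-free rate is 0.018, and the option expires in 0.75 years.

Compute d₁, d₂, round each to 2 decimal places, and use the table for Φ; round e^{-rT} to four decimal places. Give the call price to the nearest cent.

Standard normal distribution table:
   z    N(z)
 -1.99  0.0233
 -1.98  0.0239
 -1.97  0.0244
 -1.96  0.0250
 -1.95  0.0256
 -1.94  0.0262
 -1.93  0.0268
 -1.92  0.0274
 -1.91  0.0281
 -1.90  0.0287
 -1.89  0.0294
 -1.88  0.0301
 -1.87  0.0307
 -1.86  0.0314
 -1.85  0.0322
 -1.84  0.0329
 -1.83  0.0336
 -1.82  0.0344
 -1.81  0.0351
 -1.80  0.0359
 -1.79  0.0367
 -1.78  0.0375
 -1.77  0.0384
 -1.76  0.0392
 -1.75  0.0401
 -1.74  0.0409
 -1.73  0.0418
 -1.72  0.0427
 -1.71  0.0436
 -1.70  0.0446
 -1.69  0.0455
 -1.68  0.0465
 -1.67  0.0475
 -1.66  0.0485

σ√T = 0.3 × 0.8660 = 0.2598
d₁ = [ln(80/130) + (0.018 + 0.3²/2)·0.75] / 0.2598 = [-0.4855 + 0.0473] / 0.2598 = -1.6869 ⇒ -1.69
d₂ = d₁ − σ√T = -1.6869 − 0.2598 = -1.9467 ⇒ -1.95
exp(−rT) = exp(−0.018·0.75) = 0.9866
C = 80·N(-1.69) − 130·0.9866·N(-1.95) = 80·0.0455 − 130·0.9866·0.0256 = 3.6400 − 3.2834 = 0.3566

$0.36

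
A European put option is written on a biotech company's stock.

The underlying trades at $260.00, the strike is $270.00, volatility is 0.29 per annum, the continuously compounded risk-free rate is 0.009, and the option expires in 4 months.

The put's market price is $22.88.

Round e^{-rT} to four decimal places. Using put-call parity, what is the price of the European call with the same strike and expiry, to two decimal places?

$13.69

e^(−rT) = e^(−0.009·0.3333) = 0.9970
Put-call parity: C − P = S − K·e^(−rT) = 260 − 270·0.9970 = 260 − 269.1900 = -9.1900
C = P + (C − P) = 22.88 + (-9.1900) = 13.6900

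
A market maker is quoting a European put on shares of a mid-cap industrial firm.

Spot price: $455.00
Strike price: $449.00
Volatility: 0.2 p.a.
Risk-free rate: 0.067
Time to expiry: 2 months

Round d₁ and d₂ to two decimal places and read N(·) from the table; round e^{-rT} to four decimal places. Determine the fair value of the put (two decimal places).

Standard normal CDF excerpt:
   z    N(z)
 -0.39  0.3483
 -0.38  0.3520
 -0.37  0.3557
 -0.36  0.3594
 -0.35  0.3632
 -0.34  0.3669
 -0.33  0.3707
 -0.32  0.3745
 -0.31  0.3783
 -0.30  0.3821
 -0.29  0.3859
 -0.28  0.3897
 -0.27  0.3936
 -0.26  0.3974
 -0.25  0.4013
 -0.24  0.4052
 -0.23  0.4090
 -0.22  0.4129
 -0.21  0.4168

$9.51

T = 0.1667;  σ√T = 0.0816
d₁ = [ln(455/449) + (0.067 + ½·0.2²)·0.1667] / (σ√T) = (0.0133 + 0.0145) / 0.0816 = 0.3402 → 0.34
d₂ = 0.3402 − 0.0816 = 0.2585 → 0.26
exp(−rT) = exp(−0.067·0.1667) = 0.9889
N(−d₂) = N(-0.26) = 0.3974;  N(−d₁) = N(-0.34) = 0.3669
P = 449·0.9889·0.3974 − 455·0.3669 = 176.4520 − 166.9395 = 9.5125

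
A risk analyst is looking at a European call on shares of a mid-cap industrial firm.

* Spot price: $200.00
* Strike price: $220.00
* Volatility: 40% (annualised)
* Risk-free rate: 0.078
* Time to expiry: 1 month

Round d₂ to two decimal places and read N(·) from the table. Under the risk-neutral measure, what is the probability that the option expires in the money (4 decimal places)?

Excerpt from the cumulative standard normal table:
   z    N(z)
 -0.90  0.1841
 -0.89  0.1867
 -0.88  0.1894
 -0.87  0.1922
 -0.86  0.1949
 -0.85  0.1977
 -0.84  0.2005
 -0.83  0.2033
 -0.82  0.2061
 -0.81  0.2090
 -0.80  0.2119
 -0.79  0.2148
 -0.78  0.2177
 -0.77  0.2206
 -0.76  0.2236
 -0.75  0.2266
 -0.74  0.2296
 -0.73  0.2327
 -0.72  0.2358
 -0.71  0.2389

0.2033

σ√T = 0.4 × 0.2887 = 0.1155
d₁ = [ln(200/220) + (0.078 + 0.4²/2)·0.08333] / 0.1155 = [-0.0953 + 0.0132] / 0.1155 = -0.7114 ≈ -0.71
d₂ = d₁ − σ√T = -0.7114 − 0.1155 = -0.8269 ≈ -0.83
Risk-neutral Pr[S_T > K] = N(d₂) = N(-0.83) = 0.2033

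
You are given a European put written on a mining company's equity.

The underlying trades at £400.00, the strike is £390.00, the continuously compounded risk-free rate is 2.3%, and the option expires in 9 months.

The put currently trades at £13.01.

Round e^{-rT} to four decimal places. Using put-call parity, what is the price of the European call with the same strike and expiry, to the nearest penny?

£29.68

e^(−rT) = e^(−0.023·0.75) = 0.9829
Put-call parity: C − P = S − K·e^(−rT) = 400 − 390·0.9829 = 400 − 383.3310 = 16.6690
C = P + (C − P) = 13.01 + (16.6690) = 29.6790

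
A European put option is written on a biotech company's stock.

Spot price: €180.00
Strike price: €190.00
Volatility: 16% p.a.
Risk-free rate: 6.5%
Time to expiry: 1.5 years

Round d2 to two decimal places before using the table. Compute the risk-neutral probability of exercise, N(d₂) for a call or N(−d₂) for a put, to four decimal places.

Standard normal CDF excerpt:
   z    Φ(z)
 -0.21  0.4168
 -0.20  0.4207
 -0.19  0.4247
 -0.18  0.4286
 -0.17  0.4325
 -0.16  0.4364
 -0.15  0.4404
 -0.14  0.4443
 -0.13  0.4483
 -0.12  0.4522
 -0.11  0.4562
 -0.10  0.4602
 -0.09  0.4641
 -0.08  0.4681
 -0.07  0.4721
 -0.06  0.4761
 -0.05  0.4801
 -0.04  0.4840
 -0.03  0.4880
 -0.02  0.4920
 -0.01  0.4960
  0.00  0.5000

σ√T = 0.16 × 1.2247 = 0.1960
d₁ = [ln(180/190) + (0.065 + 0.16²/2)·1.5] / 0.1960 = [-0.0541 + 0.1167] / 0.1960 = 0.3196 ≈ 0.32
d₂ = d₁ − σ√T = 0.3196 − 0.1960 = 0.1237 ≈ 0.12
Risk-neutral Pr[S_T < K] = N(−d₂) = N(-0.12) = 0.4522

0.4522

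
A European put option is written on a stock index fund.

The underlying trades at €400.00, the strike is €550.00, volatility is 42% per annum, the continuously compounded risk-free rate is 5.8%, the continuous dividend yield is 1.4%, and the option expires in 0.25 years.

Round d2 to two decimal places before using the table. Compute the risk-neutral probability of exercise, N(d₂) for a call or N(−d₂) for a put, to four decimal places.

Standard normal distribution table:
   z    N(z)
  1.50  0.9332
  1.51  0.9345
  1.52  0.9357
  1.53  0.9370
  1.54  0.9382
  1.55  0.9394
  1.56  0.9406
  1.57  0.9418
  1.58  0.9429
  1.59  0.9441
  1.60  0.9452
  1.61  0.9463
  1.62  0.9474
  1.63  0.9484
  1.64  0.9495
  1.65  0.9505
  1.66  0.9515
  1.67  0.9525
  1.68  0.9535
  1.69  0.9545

T = 0.25;  σ√T = 0.2100
d₁ = [ln(400/550) + (0.058 − 0.014 + 0.42²/2)·0.25] / 0.2100 = [-0.3185 + 0.0330] / 0.2100 = -1.3591 which rounds to -1.36
d₂ = d₁ − σ√T = -1.3591 − 0.2100 = -1.5691 which rounds to -1.57
Pr(exercise) under Q = N(−d₂) = N(1.57) = 0.9418

0.9418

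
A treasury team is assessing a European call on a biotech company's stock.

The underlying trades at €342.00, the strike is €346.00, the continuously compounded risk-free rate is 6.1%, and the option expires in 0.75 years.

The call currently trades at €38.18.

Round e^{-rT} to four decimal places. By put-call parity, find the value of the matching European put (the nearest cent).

€26.71

exp(−rT) = exp(−0.061·0.75) = 0.9553
Put-call parity: C − P = S − K·e^(−rT) = 342 − 346·0.9553 = 342 − 330.5338 = 11.4662
P = C − (C − P) = 38.18 − (11.4662) = 26.7138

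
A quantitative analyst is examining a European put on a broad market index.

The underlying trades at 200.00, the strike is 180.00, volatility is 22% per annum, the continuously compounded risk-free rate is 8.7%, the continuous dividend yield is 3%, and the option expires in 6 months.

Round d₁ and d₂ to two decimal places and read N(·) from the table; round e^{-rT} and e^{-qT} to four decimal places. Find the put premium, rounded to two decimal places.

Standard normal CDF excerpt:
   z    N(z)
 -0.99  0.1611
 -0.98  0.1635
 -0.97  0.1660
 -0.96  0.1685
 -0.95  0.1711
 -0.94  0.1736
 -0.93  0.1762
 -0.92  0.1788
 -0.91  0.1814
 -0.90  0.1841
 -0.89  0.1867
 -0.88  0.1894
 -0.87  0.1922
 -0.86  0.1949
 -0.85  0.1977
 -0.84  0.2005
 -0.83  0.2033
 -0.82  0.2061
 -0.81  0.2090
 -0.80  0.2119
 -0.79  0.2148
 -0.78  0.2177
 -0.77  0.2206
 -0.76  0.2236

σ√T = 0.22 × 0.7071 = 0.1556
d₁ = [ln(200/180) + (0.087 − 0.03 + 0.22²/2)·0.5] / 0.1556 = [0.1054 + 0.0406] / 0.1556 = 0.9383 ⇒ 0.94
d₂ = d₁ − σ√T = 0.9383 − 0.1556 = 0.7827 ⇒ 0.78
e^(−qT) = e^(−0.03·0.5) = 0.9851;  e^(−rT) = e^(−0.087·0.5) = 0.9574
N(−d₂) = N(-0.78) = 0.2177;  N(−d₁) = N(-0.94) = 0.1736
P = 180·0.9574·0.2177 − 200·0.9851·0.1736 = 37.5167 − 34.2027 = 3.3140

3.31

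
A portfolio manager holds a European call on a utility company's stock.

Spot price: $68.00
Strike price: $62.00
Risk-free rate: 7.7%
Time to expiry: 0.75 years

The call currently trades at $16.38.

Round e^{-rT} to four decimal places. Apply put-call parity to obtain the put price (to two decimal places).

exp(−rT) = exp(−0.077·0.75) = 0.9439
Put-call parity: C − P = S − K·e^(−rT) = 68 − 62·0.9439 = 68 − 58.5218 = 9.4782
P = C − (C − P) = 16.38 − (9.4782) = 6.9018

$6.90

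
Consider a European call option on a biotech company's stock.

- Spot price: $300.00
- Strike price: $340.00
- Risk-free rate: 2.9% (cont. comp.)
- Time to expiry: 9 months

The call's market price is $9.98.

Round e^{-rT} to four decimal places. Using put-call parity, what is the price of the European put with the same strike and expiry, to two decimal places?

$42.67

exp(−rT) = exp(−0.029·0.75) = 0.9785
Put-call parity: C − P = S − K·e^(−rT) = 300 − 340·0.9785 = 300 − 332.6900 = -32.6900
P = C − (C − P) = 9.98 − (-32.6900) = 42.6700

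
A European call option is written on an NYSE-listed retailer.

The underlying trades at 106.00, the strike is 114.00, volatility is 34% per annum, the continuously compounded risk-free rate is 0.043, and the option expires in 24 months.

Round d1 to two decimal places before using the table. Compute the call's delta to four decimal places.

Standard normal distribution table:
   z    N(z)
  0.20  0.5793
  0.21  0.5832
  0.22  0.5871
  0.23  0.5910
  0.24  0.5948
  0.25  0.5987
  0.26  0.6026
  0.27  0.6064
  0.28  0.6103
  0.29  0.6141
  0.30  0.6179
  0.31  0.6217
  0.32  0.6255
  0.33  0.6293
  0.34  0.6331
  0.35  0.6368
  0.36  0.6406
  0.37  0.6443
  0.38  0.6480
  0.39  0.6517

σ√T = 0.34 × 1.4142 = 0.4808
ln(S/K) + (r + σ²/2)T = ln(106/114) + (0.043 + 0.34²/2)·2 = -0.0728 + 0.2016 = 0.1288
d₁ = 0.1288 / 0.4808 = 0.2680 ⇒ 0.27
N(d₁) = N(0.27) = 0.6064
Δ_call = N(d₁) = 0.6064

0.6064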